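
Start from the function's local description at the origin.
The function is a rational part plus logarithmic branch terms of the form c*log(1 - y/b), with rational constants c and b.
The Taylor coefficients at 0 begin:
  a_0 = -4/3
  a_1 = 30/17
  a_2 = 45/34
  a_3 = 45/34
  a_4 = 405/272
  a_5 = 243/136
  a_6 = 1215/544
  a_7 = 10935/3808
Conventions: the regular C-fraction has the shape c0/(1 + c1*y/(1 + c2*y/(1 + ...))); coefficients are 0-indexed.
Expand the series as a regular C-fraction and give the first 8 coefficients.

Taylor coefficients (read off): a_0 = -4/3, a_1 = 30/17, a_2 = 45/34, a_3 = 45/34, a_4 = 405/272, a_5 = 243/136, a_6 = 1215/544, a_7 = 10935/3808.
c0 = a_0 = -4/3. Peel one level at a time: if S = 1 + c*y/S' with S'(0) = 1, then c is the y-coefficient of S and S' = c*y/(S - 1).
S_1 = c0/f = 1 + (45/34)*y + (6345/2312)*y^2 + ...; c1 = 45/34.
S_2 = c1*y/(S_1 - 1) = 1 + (-141/68)*y + (-3/16)*y^2 + ...; c2 = -141/68.
S_3 = c2*y/(S_2 - 1) = 1 + (-17/188)*y + (-527/8836)*y^2 + ...; c3 = -17/188.
S_4 = c3*y/(S_3 - 1) = 1 + (-31/47)*y + (-3/20)*y^2 + ...; c4 = -31/47.
S_5 = c4*y/(S_4 - 1) = 1 + (-141/620)*y + (-11421/96100)*y^2 + ...; c5 = -141/620.
S_6 = c5*y/(S_5 - 1) = 1 + (-81/155)*y + (-81/560)*y^2 + ...; c6 = -81/155.
S_7 = c6*y/(S_6 - 1) = 1 + (-31/112)*y + ...; c7 = -31/112.

The regular C-fraction coefficients are [-4/3, 45/34, -141/68, -17/188, -31/47, -141/620, -81/155, -31/112].


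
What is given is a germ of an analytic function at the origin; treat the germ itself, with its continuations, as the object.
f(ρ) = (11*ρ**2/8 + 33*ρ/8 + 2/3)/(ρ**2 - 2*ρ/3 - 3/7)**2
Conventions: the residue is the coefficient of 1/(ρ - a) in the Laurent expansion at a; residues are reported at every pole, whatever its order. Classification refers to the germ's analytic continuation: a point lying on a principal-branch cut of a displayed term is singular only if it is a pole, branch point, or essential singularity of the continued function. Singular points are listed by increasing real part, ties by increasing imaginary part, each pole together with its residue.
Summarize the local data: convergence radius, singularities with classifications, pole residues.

Denominator factor (ρ**2 - 2*ρ/3 - 3/7)^2: discriminant 136/63, real irrational roots 1/3 + (1/21)*sqrt(238) and 1/3 - (1/21)*sqrt(238); poles of order 2, moduli 1/3 + (1/21)*sqrt(238) and -1/3 + (1/21)*sqrt(238).
The radius of convergence is the smallest modulus among the singular points: -1/3 + (1/21)*sqrt(238).
The factor ρ**2 - 2*ρ/3 - 3/7 splits as (ρ - a)(ρ - a') with a = 1/3 - (1/21)*sqrt(238), a' = 1/3 + (1/21)*sqrt(238). At the order-2 pole a set g(ρ) = (ρ - a)^2*f(ρ) = [11*ρ**2/8 + 33*ρ/8 + 2/3] / (ρ - a')^2.
Order-2 pole: residue = g'(a); g'(1/3 - (1/21)*sqrt(238)) = (549/9248)*sqrt(238), so the residue is (549/9248)*sqrt(238).
The factor ρ**2 - 2*ρ/3 - 3/7 splits as (ρ - a)(ρ - a') with a = 1/3 + (1/21)*sqrt(238), a' = 1/3 - (1/21)*sqrt(238). At the order-2 pole a set g(ρ) = (ρ - a)^2*f(ρ) = [11*ρ**2/8 + 33*ρ/8 + 2/3] / (ρ - a')^2.
Order-2 pole: residue = g'(a); g'(1/3 + (1/21)*sqrt(238)) = -(549/9248)*sqrt(238), so the residue is -(549/9248)*sqrt(238).
List the singular points by increasing real part (a conjugate pair: the negative imaginary part first).

Radius of convergence at 0: -1/3 + (1/21)*sqrt(238).
At 1/3 - (1/21)*sqrt(238): a pole of order 2; residue (549/9248)*sqrt(238).
At 1/3 + (1/21)*sqrt(238): a pole of order 2; residue -(549/9248)*sqrt(238).


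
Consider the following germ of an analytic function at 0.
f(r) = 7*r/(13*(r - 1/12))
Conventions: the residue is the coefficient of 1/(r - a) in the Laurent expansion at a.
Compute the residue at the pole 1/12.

The residue is 7/156.

At the order-1 pole 1/12 set g(r) = (r - (1/12))*f(r) = 7*r/13.
Simple pole: residue = g(a) at a = 1/12, which is 7/156.


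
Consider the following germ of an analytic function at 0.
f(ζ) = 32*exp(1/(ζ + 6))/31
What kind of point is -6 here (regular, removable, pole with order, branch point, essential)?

The point is an essential singularity.

The exponent 1/(ζ - (-6)) has a pole at -6, so exp(1/(ζ - (-6))) takes every nonzero value near it: an essential singularity (not a pole of any order).


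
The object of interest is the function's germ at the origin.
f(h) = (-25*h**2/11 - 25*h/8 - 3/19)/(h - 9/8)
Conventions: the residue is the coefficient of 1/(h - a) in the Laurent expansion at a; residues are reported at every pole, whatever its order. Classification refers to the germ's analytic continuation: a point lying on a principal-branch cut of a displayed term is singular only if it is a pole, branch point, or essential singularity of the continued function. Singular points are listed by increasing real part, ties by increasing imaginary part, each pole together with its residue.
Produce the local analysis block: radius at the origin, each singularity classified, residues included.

Denominator factor (h - 9/8): pole of order 1 at 9/8, modulus 9/8.
The radius of convergence is the smallest modulus among the singular points: 9/8.
At the order-1 pole 9/8 set g(h) = (h - (9/8))*f(h) = -25*h**2/11 - 25*h/8 - 3/19.
Simple pole: residue = g(a) at a = 9/8, which is -21903/3344.

Radius of convergence at 0: 9/8.
At 9/8: a pole of order 1; residue -21903/3344.


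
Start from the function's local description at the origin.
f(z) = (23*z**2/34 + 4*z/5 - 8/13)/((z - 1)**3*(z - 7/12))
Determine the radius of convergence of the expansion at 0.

The radius of convergence is 7/12.

Denominator factor (z - 1)^3: pole of order 3 at 1, modulus 1.
Denominator factor (z - 7/12): pole of order 1 at 7/12, modulus 7/12.
The radius of convergence is the smallest modulus among the singular points: 7/12.


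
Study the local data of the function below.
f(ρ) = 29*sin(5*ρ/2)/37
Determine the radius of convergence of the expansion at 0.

The radius of convergence is infinite.

The factor sin(5*ρ/2) is entire and contributes no finite singular point.
The polynomial part has no poles.
No finite singular points: the Taylor series at 0 converges everywhere.


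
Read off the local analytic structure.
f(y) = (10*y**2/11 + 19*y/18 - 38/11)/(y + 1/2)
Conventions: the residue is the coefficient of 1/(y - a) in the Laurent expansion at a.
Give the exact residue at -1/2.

At the order-1 pole -1/2 set g(y) = (y - (-1/2))*f(y) = 10*y**2/11 + 19*y/18 - 38/11.
Simple pole: residue = g(a) at a = -1/2, which is -1487/396.

The residue is -1487/396.


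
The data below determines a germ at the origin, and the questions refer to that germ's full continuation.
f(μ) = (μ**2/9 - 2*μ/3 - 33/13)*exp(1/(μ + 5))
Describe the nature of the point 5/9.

The point is a regular point.

There is no denominator, hence no pole anywhere.
The essential point of exp(1/(μ - (-5))) is -5, not 5/9.
So the germ continues analytically to 5/9.


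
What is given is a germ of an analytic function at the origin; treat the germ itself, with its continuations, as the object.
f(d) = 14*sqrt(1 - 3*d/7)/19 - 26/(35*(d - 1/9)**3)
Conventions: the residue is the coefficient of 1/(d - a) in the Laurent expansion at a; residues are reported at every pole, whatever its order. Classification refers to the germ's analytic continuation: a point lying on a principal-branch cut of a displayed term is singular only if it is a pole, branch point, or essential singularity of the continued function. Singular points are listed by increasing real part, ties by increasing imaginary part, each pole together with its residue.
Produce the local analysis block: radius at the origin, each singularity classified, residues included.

Radius of convergence at 0: 1/9.
At 1/9: a pole of order 3; residue 0.
At 7/3: an algebraic (square-root) branch point.

Denominator factor (d - 1/9)^3: pole of order 3 at 1/9, modulus 1/9.
Branch term (14/19)*sqrt(1 - d/(7/3)): its argument vanishes at d = 7/3, a square-root branch point, modulus 7/3.
The radius of convergence is the smallest modulus among the singular points: 1/9.
The branch term is analytic at 1/9 and contributes nothing to the residue; only the rational part matters.
At the order-3 pole 1/9 set g(d) = (d - (1/9))^3*(rational part) = -26/35.
Order-3 pole: residue = g''(a)/2; g''(1/9) = 0, so the residue is 0.
List the singular points by increasing real part (a conjugate pair: the negative imaginary part first).


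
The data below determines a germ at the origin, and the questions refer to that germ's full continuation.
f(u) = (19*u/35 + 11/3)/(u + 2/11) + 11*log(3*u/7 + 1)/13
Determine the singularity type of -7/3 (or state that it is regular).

The point is a logarithmic branch point.

The term (11/13)*log(1 - u/(-7/3)) has argument 1 - -7/3/(-7/3) = 0 at -7/3: a logarithmic (infinitely-sheeted) branch point; the remaining terms are analytic or single-valued there.


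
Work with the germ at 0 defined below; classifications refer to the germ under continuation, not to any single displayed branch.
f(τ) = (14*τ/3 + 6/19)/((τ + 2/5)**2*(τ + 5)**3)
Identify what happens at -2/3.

The point is a regular point.

Denominator factors: τ + 5 = 13/3 at τ = -2/3; τ + 2/5 = -4/15 at τ = -2/3 — none vanishes.
So the germ continues analytically to -2/3.


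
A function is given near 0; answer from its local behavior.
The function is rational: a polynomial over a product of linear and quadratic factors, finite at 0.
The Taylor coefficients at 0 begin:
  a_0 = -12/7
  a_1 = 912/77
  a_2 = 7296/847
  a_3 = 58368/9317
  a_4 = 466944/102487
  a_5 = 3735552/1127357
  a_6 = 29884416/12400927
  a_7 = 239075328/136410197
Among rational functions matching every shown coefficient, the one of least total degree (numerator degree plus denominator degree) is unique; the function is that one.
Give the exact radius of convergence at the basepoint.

No rational of total degree below 2 reproduces all 8 coefficients; solving the [1/1] Pade equations on them gives f(θ) = (33/14 - 18*θ)/(θ - 11/8), whose expansion matches every shown term.
Denominator factor (θ - 11/8): pole of order 1 at 11/8, modulus 11/8.
The radius of convergence is the smallest modulus among the singular points: 11/8.

The radius of convergence is 11/8.


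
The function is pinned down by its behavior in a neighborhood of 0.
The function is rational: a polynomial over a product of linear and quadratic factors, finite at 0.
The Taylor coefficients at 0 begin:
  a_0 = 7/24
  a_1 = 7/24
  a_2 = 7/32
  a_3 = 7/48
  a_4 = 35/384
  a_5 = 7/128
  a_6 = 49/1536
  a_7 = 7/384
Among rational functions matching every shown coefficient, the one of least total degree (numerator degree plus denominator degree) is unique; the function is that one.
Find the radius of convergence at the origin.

The radius of convergence is 2.

No rational of total degree below 2 reproduces all 8 coefficients; solving the [0/2] Pade equations on them gives f(ζ) = 7/(6*(ζ - 2)**2), whose expansion matches every shown term.
Denominator factor (ζ - 2)^2: pole of order 2 at 2, modulus 2.
The radius of convergence is the smallest modulus among the singular points: 2.


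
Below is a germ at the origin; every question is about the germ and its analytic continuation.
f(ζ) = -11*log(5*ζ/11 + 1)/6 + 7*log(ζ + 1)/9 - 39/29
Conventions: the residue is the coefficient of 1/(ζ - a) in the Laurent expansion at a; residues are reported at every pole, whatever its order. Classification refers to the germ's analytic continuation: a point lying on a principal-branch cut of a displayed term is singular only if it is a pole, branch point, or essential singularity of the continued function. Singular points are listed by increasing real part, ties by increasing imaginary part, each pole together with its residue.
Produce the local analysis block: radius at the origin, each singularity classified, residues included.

Radius of convergence at 0: 1.
At -11/5: a logarithmic branch point.
At -1: a logarithmic branch point.

Branch term (-11/6)*log(1 - ζ/(-11/5)): its argument vanishes at ζ = -11/5, a logarithmic branch point, modulus 11/5.
Branch term (7/9)*log(1 - ζ/(-1)): its argument vanishes at ζ = -1, a logarithmic branch point, modulus 1.
The radius of convergence is the smallest modulus among the singular points: 1.
List the singular points by increasing real part (a conjugate pair: the negative imaginary part first).


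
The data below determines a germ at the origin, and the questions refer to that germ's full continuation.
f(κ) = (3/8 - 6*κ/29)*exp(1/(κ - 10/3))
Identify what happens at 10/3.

The point is an essential singularity.

The exponent 1/(κ - (10/3)) has a pole at 10/3, so exp(1/(κ - (10/3))) takes every nonzero value near it: an essential singularity (not a pole of any order).


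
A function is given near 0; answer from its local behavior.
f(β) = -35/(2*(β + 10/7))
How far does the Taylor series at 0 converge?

Denominator factor (β + 10/7): pole of order 1 at -10/7, modulus 10/7.
The radius of convergence is the smallest modulus among the singular points: 10/7.

The radius of convergence is 10/7.


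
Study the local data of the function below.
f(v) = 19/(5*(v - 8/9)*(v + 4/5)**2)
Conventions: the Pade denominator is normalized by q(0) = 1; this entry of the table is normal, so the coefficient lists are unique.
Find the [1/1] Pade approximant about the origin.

The Pade approximant has numerator coefficients [-855/128, -4275/704]; denominator coefficients [1, 201/88].

Taylor coefficients needed (expand at 0): a_0 = -855/128, a_1 = 9405/1024, a_2 = -171855/8192.
Write the denominator as Q(v) = 1 + q1*v. Requiring Q*f - P = O(v^3) with deg P <= 1 kills the coefficients of v^2..v^2 in Q*f:
  v^2: a_2 + q1*a_1 = 0, i.e. -171855/8192 + (9405/1024)*q1 = 0.
Solving this linear system: q1 = 201/88.
The numerator is Q*f truncated at degree 1: P0 = a_0 = -855/128; P1 = a_1 + q1*a_0 = -4275/704.


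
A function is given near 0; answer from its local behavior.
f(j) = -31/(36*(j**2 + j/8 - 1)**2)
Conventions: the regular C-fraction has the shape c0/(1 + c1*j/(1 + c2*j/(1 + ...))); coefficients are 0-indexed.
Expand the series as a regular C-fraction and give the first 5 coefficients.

The regular C-fraction coefficients are [-31/36, -1/4, -127/16, 16385/2032, -134144/2080895].

Taylor coefficients (expand at 0): a_0 = -31/36, a_1 = -31/144, a_2 = -4061/2304, a_3 = -3007/4608, a_4 = -404891/147456.
c0 = a_0 = -31/36. Peel one level at a time: if S = 1 + c*j/S' with S'(0) = 1, then c is the j-coefficient of S and S' = c*j/(S - 1).
S_1 = c0/f = 1 + (-1/4)*j + (-127/64)*j^2 + ...; c1 = -1/4.
S_2 = c1*j/(S_1 - 1) = 1 + (-127/16)*j + (16385/256)*j^2 + ...; c2 = -127/16.
S_3 = c2*j/(S_2 - 1) = 1 + (16385/2032)*j + (8384/16129)*j^2 + ...; c3 = 16385/2032.
S_4 = c3*j/(S_3 - 1) = 1 + (-134144/2080895)*j + ...; c4 = -134144/2080895.


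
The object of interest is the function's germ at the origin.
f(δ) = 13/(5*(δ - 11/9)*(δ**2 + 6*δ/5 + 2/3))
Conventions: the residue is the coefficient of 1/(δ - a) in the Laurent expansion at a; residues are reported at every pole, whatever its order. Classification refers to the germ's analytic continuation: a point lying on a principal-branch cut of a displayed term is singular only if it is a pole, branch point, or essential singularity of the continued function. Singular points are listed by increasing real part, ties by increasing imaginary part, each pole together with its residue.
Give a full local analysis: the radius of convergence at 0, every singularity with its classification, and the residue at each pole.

Radius of convergence at 0: (1/3)*sqrt(6).
At (-3/5) - ((1/15)*sqrt(69))*i: a pole of order 1; residue (-81/226) - ((369/2599)*sqrt(69))*i.
At (-3/5) + ((1/15)*sqrt(69))*i: a pole of order 1; residue (-81/226) + ((369/2599)*sqrt(69))*i.
At 11/9: a pole of order 1; residue 81/113.


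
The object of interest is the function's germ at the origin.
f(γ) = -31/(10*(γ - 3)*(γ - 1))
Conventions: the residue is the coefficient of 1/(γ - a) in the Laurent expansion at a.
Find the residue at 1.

At the order-1 pole 1 set g(γ) = (γ - (1))*f(γ) = -31/(10*(γ - 3)).
Simple pole: residue = g(a) at a = 1, which is 31/20.

The residue is 31/20.


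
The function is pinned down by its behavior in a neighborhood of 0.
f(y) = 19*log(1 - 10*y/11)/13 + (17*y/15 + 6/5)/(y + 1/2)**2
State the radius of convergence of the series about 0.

The radius of convergence is 1/2.

Denominator factor (y + 1/2)^2: pole of order 2 at -1/2, modulus 1/2.
Branch term (19/13)*log(1 - y/(11/10)): its argument vanishes at y = 11/10, a logarithmic branch point, modulus 11/10.
The radius of convergence is the smallest modulus among the singular points: 1/2.


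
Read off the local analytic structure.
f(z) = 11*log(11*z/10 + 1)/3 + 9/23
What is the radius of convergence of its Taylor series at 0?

The radius of convergence is 10/11.

Branch term (11/3)*log(1 - z/(-10/11)): its argument vanishes at z = -10/11, a logarithmic branch point, modulus 10/11.
The radius of convergence is the smallest modulus among the singular points: 10/11.


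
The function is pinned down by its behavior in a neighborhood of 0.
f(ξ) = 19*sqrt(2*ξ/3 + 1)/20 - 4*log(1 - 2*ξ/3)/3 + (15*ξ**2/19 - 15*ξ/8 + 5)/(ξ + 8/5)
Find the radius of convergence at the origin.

The radius of convergence is 3/2.

Denominator factor (ξ + 8/5): pole of order 1 at -8/5, modulus 8/5.
Branch term (19/20)*sqrt(1 - ξ/(-3/2)): its argument vanishes at ξ = -3/2, a square-root branch point, modulus 3/2.
Branch term (-4/3)*log(1 - ξ/(3/2)): its argument vanishes at ξ = 3/2, a logarithmic branch point, modulus 3/2.
The radius of convergence is the smallest modulus among the singular points: 3/2.


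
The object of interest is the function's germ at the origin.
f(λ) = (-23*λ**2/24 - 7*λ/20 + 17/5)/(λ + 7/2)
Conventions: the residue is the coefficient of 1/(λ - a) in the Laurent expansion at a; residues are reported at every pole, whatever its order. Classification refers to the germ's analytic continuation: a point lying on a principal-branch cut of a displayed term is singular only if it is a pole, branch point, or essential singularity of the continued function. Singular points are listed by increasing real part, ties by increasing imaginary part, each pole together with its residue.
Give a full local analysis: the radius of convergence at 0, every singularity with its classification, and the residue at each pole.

Radius of convergence at 0: 7/2.
At -7/2: a pole of order 1; residue -683/96.

Denominator factor (λ + 7/2): pole of order 1 at -7/2, modulus 7/2.
The radius of convergence is the smallest modulus among the singular points: 7/2.
At the order-1 pole -7/2 set g(λ) = (λ - (-7/2))*f(λ) = -23*λ**2/24 - 7*λ/20 + 17/5.
Simple pole: residue = g(a) at a = -7/2, which is -683/96.


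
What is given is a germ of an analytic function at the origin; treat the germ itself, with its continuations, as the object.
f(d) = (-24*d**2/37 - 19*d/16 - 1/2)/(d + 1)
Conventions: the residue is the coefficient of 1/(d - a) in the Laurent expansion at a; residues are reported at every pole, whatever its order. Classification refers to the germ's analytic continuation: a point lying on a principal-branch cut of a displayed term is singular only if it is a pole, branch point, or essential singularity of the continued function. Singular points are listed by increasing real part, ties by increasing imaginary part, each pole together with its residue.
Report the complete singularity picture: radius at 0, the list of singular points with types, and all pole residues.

Radius of convergence at 0: 1.
At -1: a pole of order 1; residue 23/592.

Denominator factor (d + 1): pole of order 1 at -1, modulus 1.
The radius of convergence is the smallest modulus among the singular points: 1.
At the order-1 pole -1 set g(d) = (d - (-1))*f(d) = -24*d**2/37 - 19*d/16 - 1/2.
Simple pole: residue = g(a) at a = -1, which is 23/592.


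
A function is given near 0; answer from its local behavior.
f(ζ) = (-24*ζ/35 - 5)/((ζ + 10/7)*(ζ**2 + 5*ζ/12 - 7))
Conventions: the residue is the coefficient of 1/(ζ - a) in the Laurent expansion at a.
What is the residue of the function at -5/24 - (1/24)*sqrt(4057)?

The factor ζ**2 + 5*ζ/12 - 7 splits as (ζ - a)(ζ - a') with a = -5/24 - (1/24)*sqrt(4057), a' = -5/24 + (1/24)*sqrt(4057). At the order-1 pole a set g(ζ) = (ζ - a)*f(ζ) = [(-24*ζ/35 - 5)/(ζ + 10/7)] / (ζ - a').
Simple pole: residue = g(a) at a = -5/24 - (1/24)*sqrt(4057), which is -591/1633 - (19353/33125405)*sqrt(4057).

The residue is -591/1633 - (19353/33125405)*sqrt(4057).


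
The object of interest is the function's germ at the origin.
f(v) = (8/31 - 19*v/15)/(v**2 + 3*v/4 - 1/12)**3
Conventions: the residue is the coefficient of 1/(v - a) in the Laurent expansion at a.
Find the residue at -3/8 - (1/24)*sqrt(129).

The factor v**2 + 3*v/4 - 1/12 splits as (v - a)(v - a') with a = -3/8 - (1/24)*sqrt(129), a' = -3/8 + (1/24)*sqrt(129). At the order-3 pole a set g(v) = (v - a)^3*f(v) = [8/31 - 19*v/15] / (v - a')^3.
Order-3 pole: residue = g''(a)/2; g''(-3/8 - (1/24)*sqrt(129)) = -(12566016/12323585)*sqrt(129), so the residue is -(6283008/12323585)*sqrt(129).

The residue is -(6283008/12323585)*sqrt(129).


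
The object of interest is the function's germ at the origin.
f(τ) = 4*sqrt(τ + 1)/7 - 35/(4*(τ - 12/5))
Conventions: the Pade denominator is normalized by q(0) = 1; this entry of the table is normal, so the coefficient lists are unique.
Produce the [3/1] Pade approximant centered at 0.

Taylor coefficients needed (expand at 0): a_0 = 1417/336, a_1 = 7277/4032, a_2 = 27169/48384, a_3 = 173861/580608, a_4 = 610105/6967296.
Write the denominator as Q(τ) = 1 + q1*τ. Requiring Q*f - P = O(τ^5) with deg P <= 3 kills the coefficients of τ^4..τ^4 in Q*f:
  τ^4: a_4 + q1*a_3 = 0, i.e. 610105/6967296 + (173861/580608)*q1 = 0.
Solving this linear system: q1 = -610105/2086332.
The numerator is Q*f truncated at degree 3: P0 = a_0 = 1417/336; P1 = a_1 + q1*a_0 = 2086811/3651081; P2 = a_2 + q1*a_1 = 246437/7302162; P3 = a_3 + q1*a_2 = 1975073/14604324.

The Pade approximant has numerator coefficients [1417/336, 2086811/3651081, 246437/7302162, 1975073/14604324]; denominator coefficients [1, -610105/2086332].


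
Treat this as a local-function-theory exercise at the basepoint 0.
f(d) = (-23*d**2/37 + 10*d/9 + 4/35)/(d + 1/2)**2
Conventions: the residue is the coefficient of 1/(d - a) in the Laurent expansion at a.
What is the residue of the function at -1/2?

At the order-2 pole -1/2 set g(d) = (d - (-1/2))^2*f(d) = -23*d**2/37 + 10*d/9 + 4/35.
Order-2 pole: residue = g'(a); g'(-1/2) = 577/333, so the residue is 577/333.

The residue is 577/333.


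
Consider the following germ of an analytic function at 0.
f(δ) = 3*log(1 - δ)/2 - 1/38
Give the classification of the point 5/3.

The point is a regular point.

There is no denominator, hence no pole anywhere.
Branch term log(1 - δ/(1)): argument at 5/3 is -2/3, nonzero, so 5/3 is not its branch point (a point on a principal cut is still regular for the continued germ).
So the germ continues analytically to 5/3.


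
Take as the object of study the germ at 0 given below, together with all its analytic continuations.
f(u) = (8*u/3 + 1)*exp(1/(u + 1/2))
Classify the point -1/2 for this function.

The point is an essential singularity.

The exponent 1/(u - (-1/2)) has a pole at -1/2, so exp(1/(u - (-1/2))) takes every nonzero value near it: an essential singularity (not a pole of any order).


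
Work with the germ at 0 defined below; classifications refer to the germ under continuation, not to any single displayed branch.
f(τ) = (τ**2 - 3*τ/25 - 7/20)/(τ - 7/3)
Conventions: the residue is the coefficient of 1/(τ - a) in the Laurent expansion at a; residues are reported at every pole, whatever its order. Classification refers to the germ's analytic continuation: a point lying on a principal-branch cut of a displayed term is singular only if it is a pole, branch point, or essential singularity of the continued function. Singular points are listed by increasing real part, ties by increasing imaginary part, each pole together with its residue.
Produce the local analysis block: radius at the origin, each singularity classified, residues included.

Radius of convergence at 0: 7/3.
At 7/3: a pole of order 1; residue 4333/900.

Denominator factor (τ - 7/3): pole of order 1 at 7/3, modulus 7/3.
The radius of convergence is the smallest modulus among the singular points: 7/3.
At the order-1 pole 7/3 set g(τ) = (τ - (7/3))*f(τ) = τ**2 - 3*τ/25 - 7/20.
Simple pole: residue = g(a) at a = 7/3, which is 4333/900.


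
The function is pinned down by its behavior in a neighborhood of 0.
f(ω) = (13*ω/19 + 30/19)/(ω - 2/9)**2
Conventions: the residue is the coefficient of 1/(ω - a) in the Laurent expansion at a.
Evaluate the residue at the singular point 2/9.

At the order-2 pole 2/9 set g(ω) = (ω - (2/9))^2*f(ω) = 13*ω/19 + 30/19.
Order-2 pole: residue = g'(a); g'(2/9) = 13/19, so the residue is 13/19.

The residue is 13/19.


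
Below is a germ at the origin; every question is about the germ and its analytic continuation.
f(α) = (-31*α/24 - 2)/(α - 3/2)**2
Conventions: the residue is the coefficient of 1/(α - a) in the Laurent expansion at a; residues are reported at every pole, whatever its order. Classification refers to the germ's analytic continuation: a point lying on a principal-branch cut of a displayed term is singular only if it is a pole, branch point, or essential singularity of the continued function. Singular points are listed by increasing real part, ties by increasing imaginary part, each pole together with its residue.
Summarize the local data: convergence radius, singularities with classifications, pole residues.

Denominator factor (α - 3/2)^2: pole of order 2 at 3/2, modulus 3/2.
The radius of convergence is the smallest modulus among the singular points: 3/2.
At the order-2 pole 3/2 set g(α) = (α - (3/2))^2*f(α) = -31*α/24 - 2.
Order-2 pole: residue = g'(a); g'(3/2) = -31/24, so the residue is -31/24.

Radius of convergence at 0: 3/2.
At 3/2: a pole of order 2; residue -31/24.


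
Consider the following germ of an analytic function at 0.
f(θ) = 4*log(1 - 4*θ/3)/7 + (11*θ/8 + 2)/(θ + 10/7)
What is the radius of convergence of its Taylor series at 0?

Denominator factor (θ + 10/7): pole of order 1 at -10/7, modulus 10/7.
Branch term (4/7)*log(1 - θ/(3/4)): its argument vanishes at θ = 3/4, a logarithmic branch point, modulus 3/4.
The radius of convergence is the smallest modulus among the singular points: 3/4.

The radius of convergence is 3/4.


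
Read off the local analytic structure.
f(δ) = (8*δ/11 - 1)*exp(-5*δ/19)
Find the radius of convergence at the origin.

The factor exp(-5*δ/19) is entire and contributes no finite singular point.
The polynomial part has no poles.
No finite singular points: the Taylor series at 0 converges everywhere.

The radius of convergence is infinite.


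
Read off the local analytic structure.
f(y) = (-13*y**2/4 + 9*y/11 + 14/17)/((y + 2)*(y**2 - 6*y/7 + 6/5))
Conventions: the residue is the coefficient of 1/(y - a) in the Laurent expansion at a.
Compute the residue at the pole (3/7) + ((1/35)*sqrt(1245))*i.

The residue is (-113341/181016) - ((40015/2651352)*sqrt(1245))*i.

The factor y**2 - 6*y/7 + 6/5 splits as (y - a)(y - a') with a = (3/7) + ((1/35)*sqrt(1245))*i, a' = (3/7) - ((1/35)*sqrt(1245))*i. At the order-1 pole a set g(y) = (y - a)*f(y) = [(-13*y**2/4 + 9*y/11 + 14/17)/(y + 2)] / (y - a').
Simple pole: residue = g(a) at a = (3/7) + ((1/35)*sqrt(1245))*i, which is (-113341/181016) - ((40015/2651352)*sqrt(1245))*i.


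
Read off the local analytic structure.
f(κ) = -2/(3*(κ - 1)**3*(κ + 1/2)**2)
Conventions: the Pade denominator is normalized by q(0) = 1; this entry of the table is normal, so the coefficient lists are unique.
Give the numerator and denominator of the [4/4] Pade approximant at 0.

The Pade approximant has numerator coefficients [8/3, 736/399, 160/133, 256/399, 128/399]; denominator coefficients [1, 225/133, -27/7, -501/133, 720/133].

Taylor coefficients needed (expand at 0): a_0 = 8/3, a_1 = -8/3, a_2 = 16, a_3 = -80/3, a_4 = 248/3, a_5 = -168, a_6 = 416, a_7 = -896, a_8 = 2040.
Write the denominator as Q(κ) = 1 + q1*κ + q2*κ^2 + q3*κ^3 + q4*κ^4. Requiring Q*f - P = O(κ^9) with deg P <= 4 kills the coefficients of κ^5..κ^8 in Q*f:
  κ^5: a_5 + q1*a_4 + q2*a_3 + q3*a_2 + q4*a_1 = 0, i.e. -168 + (248/3)*q1 + (-80/3)*q2 + (16)*q3 + (-8/3)*q4 = 0.
  κ^6: a_6 + q1*a_5 + q2*a_4 + q3*a_3 + q4*a_2 = 0, i.e. 416 + (-168)*q1 + (248/3)*q2 + (-80/3)*q3 + (16)*q4 = 0.
  κ^7: a_7 + q1*a_6 + q2*a_5 + q3*a_4 + q4*a_3 = 0, i.e. -896 + (416)*q1 + (-168)*q2 + (248/3)*q3 + (-80/3)*q4 = 0.
  κ^8: a_8 + q1*a_7 + q2*a_6 + q3*a_5 + q4*a_4 = 0, i.e. 2040 + (-896)*q1 + (416)*q2 + (-168)*q3 + (248/3)*q4 = 0.
Solving this linear system: q1 = 225/133, q2 = -27/7, q3 = -501/133, q4 = 720/133.
The numerator is Q*f truncated at degree 4: P0 = a_0 = 8/3; P1 = a_1 + q1*a_0 = 736/399; P2 = a_2 + q1*a_1 + q2*a_0 = 160/133; P3 = a_3 + q1*a_2 + q2*a_1 + q3*a_0 = 256/399; P4 = a_4 + q1*a_3 + q2*a_2 + q3*a_1 + q4*a_0 = 128/399.


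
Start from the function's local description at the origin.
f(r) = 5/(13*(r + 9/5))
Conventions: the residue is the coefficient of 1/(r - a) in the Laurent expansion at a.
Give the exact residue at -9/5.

At the order-1 pole -9/5 set g(r) = (r - (-9/5))*f(r) = 5/13.
Simple pole: residue = g(a) at a = -9/5, which is 5/13.

The residue is 5/13.


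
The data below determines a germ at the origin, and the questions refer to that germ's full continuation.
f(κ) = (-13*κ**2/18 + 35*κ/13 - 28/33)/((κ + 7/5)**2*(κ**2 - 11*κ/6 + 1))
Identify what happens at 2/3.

Denominator factors: κ**2 - 11*κ/6 + 1 = 2/9 at κ = 2/3; κ + 7/5 = 31/15 at κ = 2/3 — none vanishes.
So the germ continues analytically to 2/3.

The point is a regular point.


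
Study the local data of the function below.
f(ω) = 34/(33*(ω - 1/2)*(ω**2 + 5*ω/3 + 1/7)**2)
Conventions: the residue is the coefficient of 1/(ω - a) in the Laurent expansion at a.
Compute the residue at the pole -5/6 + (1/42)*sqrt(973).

The residue is -39984/116699 + (4958016/2254741379)*sqrt(973).

The factor ω**2 + 5*ω/3 + 1/7 splits as (ω - a)(ω - a') with a = -5/6 + (1/42)*sqrt(973), a' = -5/6 - (1/42)*sqrt(973). At the order-2 pole a set g(ω) = (ω - a)^2*f(ω) = [34/(33*(ω - 1/2))] / (ω - a')^2.
Order-2 pole: residue = g'(a); g'(-5/6 + (1/42)*sqrt(973)) = -39984/116699 + (4958016/2254741379)*sqrt(973), so the residue is -39984/116699 + (4958016/2254741379)*sqrt(973).


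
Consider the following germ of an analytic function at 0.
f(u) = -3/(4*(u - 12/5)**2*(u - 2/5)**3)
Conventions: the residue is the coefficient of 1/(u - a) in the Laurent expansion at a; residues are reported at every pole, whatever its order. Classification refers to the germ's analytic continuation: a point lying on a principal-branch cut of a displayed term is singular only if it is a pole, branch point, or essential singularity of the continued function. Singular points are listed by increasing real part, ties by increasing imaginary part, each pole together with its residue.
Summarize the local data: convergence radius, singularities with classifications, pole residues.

Denominator factor (u - 2/5)^3: pole of order 3 at 2/5, modulus 2/5.
Denominator factor (u - 12/5)^2: pole of order 2 at 12/5, modulus 12/5.
The radius of convergence is the smallest modulus among the singular points: 2/5.
At the order-3 pole 2/5 set g(u) = (u - (2/5))^3*f(u) = -3/(4*(u - 12/5)**2).
Order-3 pole: residue = g''(a)/2; g''(2/5) = -9/32, so the residue is -9/64.
At the order-2 pole 12/5 set g(u) = (u - (12/5))^2*f(u) = -3/(4*(u - 2/5)**3).
Order-2 pole: residue = g'(a); g'(12/5) = 9/64, so the residue is 9/64.
List the singular points by increasing real part (a conjugate pair: the negative imaginary part first).

Radius of convergence at 0: 2/5.
At 2/5: a pole of order 3; residue -9/64.
At 12/5: a pole of order 2; residue 9/64.


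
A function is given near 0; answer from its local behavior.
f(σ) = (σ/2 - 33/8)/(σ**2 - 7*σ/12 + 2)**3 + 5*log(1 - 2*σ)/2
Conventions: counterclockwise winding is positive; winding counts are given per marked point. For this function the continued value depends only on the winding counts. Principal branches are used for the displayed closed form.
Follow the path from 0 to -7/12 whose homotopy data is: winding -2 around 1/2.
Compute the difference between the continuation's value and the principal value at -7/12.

Continued minus principal equals -(10)*pi*i.

The rational part is single-valued and drops out of the difference; each branch term changes only by its own monodromy.
(5/2)*log(1 - σ/(1/2)): each positive loop around 1/2 adds 2*pi*i to the log, so winding -2 contributes (5/2)*(-2)*2*pi*i = -(10)*pi*i.
Summing the contributions at σ = -7/12 gives -(10)*pi*i.


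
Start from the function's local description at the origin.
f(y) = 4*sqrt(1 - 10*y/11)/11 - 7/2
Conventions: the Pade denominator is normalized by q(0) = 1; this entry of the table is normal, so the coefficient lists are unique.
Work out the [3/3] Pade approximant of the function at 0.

The Pade approximant has numerator coefficients [-69/22, 1645/484, -4375/5324, 2625/234256]; denominator coefficients [1, -25/22, 75/242, -125/10648].

Taylor coefficients needed (expand at 0): a_0 = -69/22, a_1 = -20/121, a_2 = -50/1331, a_3 = -250/14641, a_4 = -3125/322102, a_5 = -21875/3543122, a_6 = -328125/77948684.
Write the denominator as Q(y) = 1 + q1*y + q2*y^2 + q3*y^3. Requiring Q*f - P = O(y^7) with deg P <= 3 kills the coefficients of y^4..y^6 in Q*f:
  y^4: a_4 + q1*a_3 + q2*a_2 + q3*a_1 = 0, i.e. -3125/322102 + (-250/14641)*q1 + (-50/1331)*q2 + (-20/121)*q3 = 0.
  y^5: a_5 + q1*a_4 + q2*a_3 + q3*a_2 = 0, i.e. -21875/3543122 + (-3125/322102)*q1 + (-250/14641)*q2 + (-50/1331)*q3 = 0.
  y^6: a_6 + q1*a_5 + q2*a_4 + q3*a_3 = 0, i.e. -328125/77948684 + (-21875/3543122)*q1 + (-3125/322102)*q2 + (-250/14641)*q3 = 0.
Solving this linear system: q1 = -25/22, q2 = 75/242, q3 = -125/10648.
The numerator is Q*f truncated at degree 3: P0 = a_0 = -69/22; P1 = a_1 + q1*a_0 = 1645/484; P2 = a_2 + q1*a_1 + q2*a_0 = -4375/5324; P3 = a_3 + q1*a_2 + q2*a_1 + q3*a_0 = 2625/234256.


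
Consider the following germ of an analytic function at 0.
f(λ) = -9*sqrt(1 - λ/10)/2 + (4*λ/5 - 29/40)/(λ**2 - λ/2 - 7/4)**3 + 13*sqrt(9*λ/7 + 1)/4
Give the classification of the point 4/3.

Denominator factors: λ**2 - λ/2 - 7/4 = -23/36 at λ = 4/3 — none vanishes.
Branch term sqrt(1 - λ/(-7/9)): argument at 4/3 is 19/7, nonzero, so 4/3 is not its branch point (a point on a principal cut is still regular for the continued germ).
Branch term sqrt(1 - λ/(10)): argument at 4/3 is 13/15, nonzero, so 4/3 is not its branch point (a point on a principal cut is still regular for the continued germ).
So the germ continues analytically to 4/3.

The point is a regular point.


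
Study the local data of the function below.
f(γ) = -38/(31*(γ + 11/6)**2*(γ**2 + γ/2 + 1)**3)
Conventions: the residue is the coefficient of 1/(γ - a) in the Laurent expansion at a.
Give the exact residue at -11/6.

At the order-2 pole -11/6 set g(γ) = (γ - (-11/6))^2*f(γ) = -38/(31*(γ**2 + γ/2 + 1)**3).
Order-2 pole: residue = g'(a); g'(-11/6) = -2368521/28629151, so the residue is -2368521/28629151.

The residue is -2368521/28629151.


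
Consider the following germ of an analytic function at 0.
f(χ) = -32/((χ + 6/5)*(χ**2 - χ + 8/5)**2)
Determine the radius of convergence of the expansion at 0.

The radius of convergence is 6/5.

Denominator factor (χ**2 - χ + 8/5)^2: discriminant -27/5, complex-conjugate roots (1/2) + ((3/10)*sqrt(15))*i and (1/2) - ((3/10)*sqrt(15))*i; poles of order 2, moduli (2/5)*sqrt(10) and (2/5)*sqrt(10).
Denominator factor (χ + 6/5): pole of order 1 at -6/5, modulus 6/5.
The radius of convergence is the smallest modulus among the singular points: 6/5.


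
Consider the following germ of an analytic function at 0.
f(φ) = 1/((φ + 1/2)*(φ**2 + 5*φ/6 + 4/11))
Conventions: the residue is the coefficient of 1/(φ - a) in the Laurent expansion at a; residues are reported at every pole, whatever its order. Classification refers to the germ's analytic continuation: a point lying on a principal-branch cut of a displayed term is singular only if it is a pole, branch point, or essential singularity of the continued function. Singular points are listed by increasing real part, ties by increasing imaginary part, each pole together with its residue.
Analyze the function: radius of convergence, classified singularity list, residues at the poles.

Radius of convergence at 0: 1/2.
At -1/2: a pole of order 1; residue 66/13.
At (-5/12) - ((1/132)*sqrt(3311))*i: a pole of order 1; residue (-33/13) + ((33/3913)*sqrt(3311))*i.
At (-5/12) + ((1/132)*sqrt(3311))*i: a pole of order 1; residue (-33/13) - ((33/3913)*sqrt(3311))*i.

Denominator factor (φ**2 + 5*φ/6 + 4/11): discriminant -301/396, complex-conjugate roots (-5/12) + ((1/132)*sqrt(3311))*i and (-5/12) - ((1/132)*sqrt(3311))*i; poles of order 1, moduli (2/11)*sqrt(11) and (2/11)*sqrt(11).
Denominator factor (φ + 1/2): pole of order 1 at -1/2, modulus 1/2.
The radius of convergence is the smallest modulus among the singular points: 1/2.
At the order-1 pole -1/2 set g(φ) = (φ - (-1/2))*f(φ) = 1/(φ**2 + 5*φ/6 + 4/11).
Simple pole: residue = g(a) at a = -1/2, which is 66/13.
The factor φ**2 + 5*φ/6 + 4/11 splits as (φ - a)(φ - a') with a = (-5/12) - ((1/132)*sqrt(3311))*i, a' = (-5/12) + ((1/132)*sqrt(3311))*i. At the order-1 pole a set g(φ) = (φ - a)*f(φ) = [1/(φ + 1/2)] / (φ - a').
Simple pole: residue = g(a) at a = (-5/12) - ((1/132)*sqrt(3311))*i, which is (-33/13) + ((33/3913)*sqrt(3311))*i.
The factor φ**2 + 5*φ/6 + 4/11 splits as (φ - a)(φ - a') with a = (-5/12) + ((1/132)*sqrt(3311))*i, a' = (-5/12) - ((1/132)*sqrt(3311))*i. At the order-1 pole a set g(φ) = (φ - a)*f(φ) = [1/(φ + 1/2)] / (φ - a').
Simple pole: residue = g(a) at a = (-5/12) + ((1/132)*sqrt(3311))*i, which is (-33/13) - ((33/3913)*sqrt(3311))*i.
List the singular points by increasing real part (a conjugate pair: the negative imaginary part first).


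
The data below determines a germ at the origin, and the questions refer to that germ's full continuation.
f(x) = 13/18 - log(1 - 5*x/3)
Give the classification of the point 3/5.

The term (-1)*log(1 - x/(3/5)) has argument 1 - 3/5/(3/5) = 0 at 3/5: a logarithmic (infinitely-sheeted) branch point; the remaining terms are analytic or single-valued there.

The point is a logarithmic branch point.


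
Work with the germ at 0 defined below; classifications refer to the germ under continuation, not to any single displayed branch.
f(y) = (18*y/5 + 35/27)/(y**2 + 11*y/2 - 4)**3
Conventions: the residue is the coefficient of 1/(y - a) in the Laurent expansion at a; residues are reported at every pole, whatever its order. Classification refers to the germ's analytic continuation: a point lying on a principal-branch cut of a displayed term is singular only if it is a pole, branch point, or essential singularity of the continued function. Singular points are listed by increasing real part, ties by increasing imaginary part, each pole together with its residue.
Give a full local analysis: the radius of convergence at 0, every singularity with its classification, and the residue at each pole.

Denominator factor (y**2 + 11*y/2 - 4)^3: discriminant 185/4, real irrational roots -11/4 + (1/4)*sqrt(185) and -11/4 - (1/4)*sqrt(185); poles of order 3, moduli -11/4 + (1/4)*sqrt(185) and 11/4 + (1/4)*sqrt(185).
The radius of convergence is the smallest modulus among the singular points: -11/4 + (1/4)*sqrt(185).
The factor y**2 + 11*y/2 - 4 splits as (y - a)(y - a') with a = -11/4 - (1/4)*sqrt(185), a' = -11/4 + (1/4)*sqrt(185). At the order-3 pole a set g(y) = (y - a)^3*f(y) = [18*y/5 + 35/27] / (y - a')^3.
Order-3 pole: residue = g''(a)/2; g''(-11/4 - (1/4)*sqrt(185)) = (148672/284923125)*sqrt(185), so the residue is (74336/284923125)*sqrt(185).
The factor y**2 + 11*y/2 - 4 splits as (y - a)(y - a') with a = -11/4 + (1/4)*sqrt(185), a' = -11/4 - (1/4)*sqrt(185). At the order-3 pole a set g(y) = (y - a)^3*f(y) = [18*y/5 + 35/27] / (y - a')^3.
Order-3 pole: residue = g''(a)/2; g''(-11/4 + (1/4)*sqrt(185)) = -(148672/284923125)*sqrt(185), so the residue is -(74336/284923125)*sqrt(185).
List the singular points by increasing real part (a conjugate pair: the negative imaginary part first).

Radius of convergence at 0: -11/4 + (1/4)*sqrt(185).
At -11/4 - (1/4)*sqrt(185): a pole of order 3; residue (74336/284923125)*sqrt(185).
At -11/4 + (1/4)*sqrt(185): a pole of order 3; residue -(74336/284923125)*sqrt(185).
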